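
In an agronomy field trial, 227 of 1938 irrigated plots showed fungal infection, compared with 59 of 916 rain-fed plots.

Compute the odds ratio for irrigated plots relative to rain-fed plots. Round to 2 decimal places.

OR = (227 × 857) / (1711 × 59) = 194539/100949 ≈ 1.93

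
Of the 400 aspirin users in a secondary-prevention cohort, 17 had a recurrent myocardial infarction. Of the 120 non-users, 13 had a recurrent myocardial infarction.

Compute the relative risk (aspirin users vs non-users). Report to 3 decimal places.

risk, aspirin users = 17/400 = 0.04250
risk, non-users = 13/120 = 0.10833
RR = 0.04250 / 0.10833 = 0.392

0.392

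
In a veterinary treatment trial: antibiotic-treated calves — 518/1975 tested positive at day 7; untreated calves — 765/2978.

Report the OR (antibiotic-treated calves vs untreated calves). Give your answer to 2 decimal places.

OR = (518 × 2213) / (1457 × 765) = 1146334/1114605 ≈ 1.03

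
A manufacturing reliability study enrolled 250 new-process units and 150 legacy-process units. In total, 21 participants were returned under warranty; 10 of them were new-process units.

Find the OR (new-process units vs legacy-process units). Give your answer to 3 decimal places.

new-process units without the outcome: 250 − 10 = 240
legacy-process units with the outcome: 21 − 10 = 11
legacy-process units without the outcome: 150 − 11 = 139
odds, new-process units = 10/240 = 0.04167
odds, legacy-process units = 11/139 = 0.07914
OR = 0.04167 / 0.07914 = 0.527

OR ≈ 0.527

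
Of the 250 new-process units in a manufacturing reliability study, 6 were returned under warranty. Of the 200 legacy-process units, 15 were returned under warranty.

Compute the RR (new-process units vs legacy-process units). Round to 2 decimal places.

0.32

risk, new-process units = 6/250 = 0.02400
risk, legacy-process units = 15/200 = 0.07500
RR = 0.02400 / 0.07500 = 0.32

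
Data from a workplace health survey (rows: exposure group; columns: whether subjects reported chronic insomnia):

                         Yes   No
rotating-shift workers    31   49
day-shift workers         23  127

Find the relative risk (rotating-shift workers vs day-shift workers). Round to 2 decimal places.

risk, rotating-shift workers = 31/80 = 0.3875
risk, day-shift workers = 23/150 = 0.1533
RR = 0.3875 / 0.1533 = 2.53

RR: 2.53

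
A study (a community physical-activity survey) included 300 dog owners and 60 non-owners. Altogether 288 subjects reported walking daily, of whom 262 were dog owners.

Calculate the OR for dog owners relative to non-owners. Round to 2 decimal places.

dog owners without the outcome: 300 − 262 = 38
non-owners with the outcome: 288 − 262 = 26
non-owners without the outcome: 60 − 26 = 34
OR = (262 × 34) / (38 × 26) = 8908/988 ≈ 9.02

OR: 9.02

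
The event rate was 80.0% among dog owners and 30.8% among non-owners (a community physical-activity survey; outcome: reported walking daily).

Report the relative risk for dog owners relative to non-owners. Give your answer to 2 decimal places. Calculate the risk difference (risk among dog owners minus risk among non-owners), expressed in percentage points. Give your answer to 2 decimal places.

RR = 0.8000 / 0.3080 = 2.60
risk difference = 0.8000 − 0.3080 = 0.4920 → 49.20 percentage points

RR = 2.60; RD = 49.20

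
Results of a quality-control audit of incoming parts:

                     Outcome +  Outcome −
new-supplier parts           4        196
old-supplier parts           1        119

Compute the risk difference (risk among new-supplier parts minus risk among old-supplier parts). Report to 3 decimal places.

RD ≈ 0.012

risk, new-supplier parts = 4/200 = 0.02000
risk, old-supplier parts = 1/120 = 0.00833
risk difference = 0.02000 − 0.00833 = 0.012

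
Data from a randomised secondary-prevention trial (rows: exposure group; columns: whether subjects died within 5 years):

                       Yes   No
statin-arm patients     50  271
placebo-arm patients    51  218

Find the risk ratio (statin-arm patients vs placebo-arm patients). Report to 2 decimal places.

RR = 0.82

risk, statin-arm patients = 50/321 = 0.1558
risk, placebo-arm patients = 51/269 = 0.1896
RR = 0.1558 / 0.1896 = 0.82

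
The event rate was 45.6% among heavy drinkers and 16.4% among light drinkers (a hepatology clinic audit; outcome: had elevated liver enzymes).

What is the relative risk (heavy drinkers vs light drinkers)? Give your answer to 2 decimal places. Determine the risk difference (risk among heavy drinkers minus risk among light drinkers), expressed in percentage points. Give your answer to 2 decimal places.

RR = 0.4560 / 0.1640 = 2.78
risk difference = 0.4560 − 0.1640 = 0.2920 → 29.20 percentage points

RR = 2.78; RD = 29.20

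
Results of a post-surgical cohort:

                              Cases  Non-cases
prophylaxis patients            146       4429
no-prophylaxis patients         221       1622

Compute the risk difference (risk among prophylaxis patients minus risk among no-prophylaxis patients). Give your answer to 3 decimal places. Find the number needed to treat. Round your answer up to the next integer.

RD = -0.088; NNT = 12

risk, prophylaxis patients = 146/4575 = 0.03191
risk, no-prophylaxis patients = 221/1843 = 0.11991
risk difference = 0.03191 − 0.11991 = -0.088
absolute risk difference = 0.088001
1 / 0.088001 = 11.364 → round up → 12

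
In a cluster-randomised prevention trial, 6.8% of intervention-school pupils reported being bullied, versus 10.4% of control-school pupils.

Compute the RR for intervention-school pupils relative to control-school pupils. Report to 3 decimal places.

RR = 0.0680 / 0.1040 = 0.654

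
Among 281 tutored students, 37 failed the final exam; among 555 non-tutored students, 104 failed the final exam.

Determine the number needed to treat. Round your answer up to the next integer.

risk, tutored students = 37/281 = 0.131673
risk, non-tutored students = 104/555 = 0.187387
absolute risk difference = 0.055715
1 / 0.055715 = 17.948 → round up → 18

NNT = 18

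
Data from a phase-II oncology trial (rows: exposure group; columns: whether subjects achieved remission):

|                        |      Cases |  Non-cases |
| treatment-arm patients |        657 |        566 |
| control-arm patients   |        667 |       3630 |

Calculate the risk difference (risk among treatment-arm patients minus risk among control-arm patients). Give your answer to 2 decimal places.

0.38

risk, treatment-arm patients = 657/1223 = 0.5372
risk, control-arm patients = 667/4297 = 0.1552
risk difference = 0.5372 − 0.1552 = 0.38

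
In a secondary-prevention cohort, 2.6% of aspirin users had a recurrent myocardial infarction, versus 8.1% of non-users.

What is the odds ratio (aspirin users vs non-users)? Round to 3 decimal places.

odds, aspirin users = 0.02600/0.97400 = 0.02669
odds, non-users = 0.08100/0.91900 = 0.08814
OR = 0.02669 / 0.08814 = 0.303

OR = 0.303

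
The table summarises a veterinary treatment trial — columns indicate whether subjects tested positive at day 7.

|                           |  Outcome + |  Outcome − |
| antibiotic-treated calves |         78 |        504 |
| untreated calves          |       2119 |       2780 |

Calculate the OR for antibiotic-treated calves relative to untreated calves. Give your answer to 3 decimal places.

OR = (78 × 2780) / (504 × 2119) = 216840/1067976 ≈ 0.203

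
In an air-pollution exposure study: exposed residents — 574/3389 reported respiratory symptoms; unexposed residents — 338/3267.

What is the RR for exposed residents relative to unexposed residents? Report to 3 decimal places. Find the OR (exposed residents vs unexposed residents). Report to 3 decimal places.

risk, exposed residents = 574/3389 = 0.1694
risk, unexposed residents = 338/3267 = 0.1035
RR = 0.1694 / 0.1035 = 1.637
OR = (574 × 2929) / (2815 × 338) = 1681246/951470 ≈ 1.767

RR = 1.637; OR = 1.767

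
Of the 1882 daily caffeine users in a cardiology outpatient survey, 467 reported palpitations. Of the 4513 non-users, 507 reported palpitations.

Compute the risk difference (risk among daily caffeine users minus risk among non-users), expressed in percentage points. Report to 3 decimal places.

13.580

risk, daily caffeine users = 467/1882 = 0.2481
risk, non-users = 507/4513 = 0.1123
risk difference = 0.2481 − 0.1123 = 0.1358 → 13.580 percentage points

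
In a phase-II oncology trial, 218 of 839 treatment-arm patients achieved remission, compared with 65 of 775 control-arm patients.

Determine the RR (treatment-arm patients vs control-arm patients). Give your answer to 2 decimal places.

RR = 3.10

risk, treatment-arm patients = 218/839 = 0.2598
risk, control-arm patients = 65/775 = 0.0839
RR = 0.2598 / 0.0839 = 3.10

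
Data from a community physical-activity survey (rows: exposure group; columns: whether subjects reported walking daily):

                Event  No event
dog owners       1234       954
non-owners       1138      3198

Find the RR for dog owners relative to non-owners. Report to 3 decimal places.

risk, dog owners = 1234/2188 = 0.5640
risk, non-owners = 1138/4336 = 0.2625
RR = 0.5640 / 0.2625 = 2.149

2.149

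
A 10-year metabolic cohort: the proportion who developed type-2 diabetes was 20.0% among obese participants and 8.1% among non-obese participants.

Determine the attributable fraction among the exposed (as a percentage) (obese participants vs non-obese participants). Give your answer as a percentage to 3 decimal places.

AR% = (0.2000 − 0.0810) / 0.2000 = 0.5950 → 59.500%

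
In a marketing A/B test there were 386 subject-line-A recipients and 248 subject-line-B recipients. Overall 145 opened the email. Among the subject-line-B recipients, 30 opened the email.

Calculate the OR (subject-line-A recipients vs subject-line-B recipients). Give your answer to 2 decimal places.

subject-line-A recipients with the outcome: 145 − 30 = 115
subject-line-A recipients without the outcome: 386 − 115 = 271
subject-line-B recipients without the outcome: 248 − 30 = 218
OR = (115 × 218) / (271 × 30) = 25070/8130 ≈ 3.08

OR = 3.08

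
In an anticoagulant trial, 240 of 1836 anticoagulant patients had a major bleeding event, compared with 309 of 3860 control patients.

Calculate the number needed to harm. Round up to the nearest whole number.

risk, anticoagulant patients = 240/1836 = 0.130719
risk, control patients = 309/3860 = 0.080052
absolute risk difference = 0.050667
1 / 0.050667 = 19.737 → round up → 20

NNH = 20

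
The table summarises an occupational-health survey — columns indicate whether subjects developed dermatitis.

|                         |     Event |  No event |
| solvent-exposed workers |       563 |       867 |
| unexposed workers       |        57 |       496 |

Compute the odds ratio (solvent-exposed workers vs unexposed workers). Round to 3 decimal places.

OR = (563 × 496) / (867 × 57) = 279248/49419 ≈ 5.651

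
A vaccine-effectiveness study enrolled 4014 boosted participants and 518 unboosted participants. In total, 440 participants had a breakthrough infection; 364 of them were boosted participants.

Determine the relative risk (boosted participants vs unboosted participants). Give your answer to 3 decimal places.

boosted participants without the outcome: 4014 − 364 = 3650
unboosted participants with the outcome: 440 − 364 = 76
unboosted participants without the outcome: 518 − 76 = 442
risk, boosted participants = 364/4014 = 0.0907
risk, unboosted participants = 76/518 = 0.1467
RR = 0.0907 / 0.1467 = 0.618

0.618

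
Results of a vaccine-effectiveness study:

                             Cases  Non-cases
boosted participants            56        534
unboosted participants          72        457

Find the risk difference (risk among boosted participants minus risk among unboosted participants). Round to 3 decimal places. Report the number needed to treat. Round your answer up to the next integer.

risk, boosted participants = 56/590 = 0.0949
risk, unboosted participants = 72/529 = 0.1361
risk difference = 0.0949 − 0.1361 = -0.041
absolute risk difference = 0.041191
1 / 0.041191 = 24.277 → round up → 25

RD = -0.041; NNT = 25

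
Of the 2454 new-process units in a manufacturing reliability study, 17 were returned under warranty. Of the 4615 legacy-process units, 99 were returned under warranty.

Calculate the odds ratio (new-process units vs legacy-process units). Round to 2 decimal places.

odds, new-process units = 17/2437 = 0.00698
odds, legacy-process units = 99/4516 = 0.02192
OR = 0.00698 / 0.02192 = 0.32

0.32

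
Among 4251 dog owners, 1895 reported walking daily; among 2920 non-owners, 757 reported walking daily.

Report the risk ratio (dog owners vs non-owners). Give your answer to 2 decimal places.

1.72

risk, dog owners = 1895/4251 = 0.4458
risk, non-owners = 757/2920 = 0.2592
RR = 0.4458 / 0.2592 = 1.72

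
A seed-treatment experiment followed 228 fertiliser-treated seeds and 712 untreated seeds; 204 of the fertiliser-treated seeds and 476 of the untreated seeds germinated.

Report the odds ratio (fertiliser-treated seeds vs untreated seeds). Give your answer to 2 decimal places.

odds, fertiliser-treated seeds = 204/24 = 8.5000
odds, untreated seeds = 476/236 = 2.0169
OR = 8.5000 / 2.0169 = 4.21

OR = 4.21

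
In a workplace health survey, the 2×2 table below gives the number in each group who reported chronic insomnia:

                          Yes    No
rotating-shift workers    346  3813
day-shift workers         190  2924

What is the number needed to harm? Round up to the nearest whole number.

risk, rotating-shift workers = 346/4159 = 0.083193
risk, day-shift workers = 190/3114 = 0.061015
absolute risk difference = 0.022178
1 / 0.022178 = 45.090 → round up → 46

46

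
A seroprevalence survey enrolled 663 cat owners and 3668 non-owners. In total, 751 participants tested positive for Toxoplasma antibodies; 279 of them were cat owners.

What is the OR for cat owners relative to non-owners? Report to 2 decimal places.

4.92

cat owners without the outcome: 663 − 279 = 384
non-owners with the outcome: 751 − 279 = 472
non-owners without the outcome: 3668 − 472 = 3196
odds, cat owners = 279/384 = 0.7266
odds, non-owners = 472/3196 = 0.1477
OR = 0.7266 / 0.1477 = 4.92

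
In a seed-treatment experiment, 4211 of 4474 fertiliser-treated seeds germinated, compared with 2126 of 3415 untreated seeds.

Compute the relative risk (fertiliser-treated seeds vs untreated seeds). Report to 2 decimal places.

risk, fertiliser-treated seeds = 4211/4474 = 0.9412
risk, untreated seeds = 2126/3415 = 0.6225
RR = 0.9412 / 0.6225 = 1.51

RR = 1.51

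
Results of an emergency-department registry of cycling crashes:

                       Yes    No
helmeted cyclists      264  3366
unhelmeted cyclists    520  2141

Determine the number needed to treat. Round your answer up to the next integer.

NNT: 9

risk, helmeted cyclists = 264/3630 = 0.072727
risk, unhelmeted cyclists = 520/2661 = 0.195415
absolute risk difference = 0.122688
1 / 0.122688 = 8.151 → round up → 9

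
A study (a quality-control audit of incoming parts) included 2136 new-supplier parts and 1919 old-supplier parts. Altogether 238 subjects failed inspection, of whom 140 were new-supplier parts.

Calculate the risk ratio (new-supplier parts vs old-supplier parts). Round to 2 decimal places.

new-supplier parts without the outcome: 2136 − 140 = 1996
old-supplier parts with the outcome: 238 − 140 = 98
old-supplier parts without the outcome: 1919 − 98 = 1821
risk, new-supplier parts = 140/2136 = 0.0655
risk, old-supplier parts = 98/1919 = 0.0511
RR = 0.0655 / 0.0511 = 1.28

1.28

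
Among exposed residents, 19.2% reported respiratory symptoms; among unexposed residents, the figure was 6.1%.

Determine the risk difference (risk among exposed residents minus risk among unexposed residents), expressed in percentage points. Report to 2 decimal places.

13.10

risk difference = 0.1920 − 0.0610 = 0.1310 → 13.10 percentage points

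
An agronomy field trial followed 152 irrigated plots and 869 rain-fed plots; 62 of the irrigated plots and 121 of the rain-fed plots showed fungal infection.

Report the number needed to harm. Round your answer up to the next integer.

risk, irrigated plots = 62/152 = 0.407895
risk, rain-fed plots = 121/869 = 0.139241
absolute risk difference = 0.268654
1 / 0.268654 = 3.722 → round up → 4

4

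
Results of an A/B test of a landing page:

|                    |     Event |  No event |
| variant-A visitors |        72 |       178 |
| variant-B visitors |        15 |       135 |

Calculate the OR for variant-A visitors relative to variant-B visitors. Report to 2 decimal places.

OR = (72 × 135) / (178 × 15) = 9720/2670 ≈ 3.64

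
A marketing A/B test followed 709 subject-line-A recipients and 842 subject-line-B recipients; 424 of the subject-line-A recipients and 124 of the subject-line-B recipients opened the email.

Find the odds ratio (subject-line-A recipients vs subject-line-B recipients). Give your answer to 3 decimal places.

OR = (424 × 718) / (285 × 124) = 304432/35340 ≈ 8.614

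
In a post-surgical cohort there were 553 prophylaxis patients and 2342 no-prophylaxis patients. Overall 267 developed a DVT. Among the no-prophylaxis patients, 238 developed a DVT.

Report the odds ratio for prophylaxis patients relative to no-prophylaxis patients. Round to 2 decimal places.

0.49

prophylaxis patients with the outcome: 267 − 238 = 29
prophylaxis patients without the outcome: 553 − 29 = 524
no-prophylaxis patients without the outcome: 2342 − 238 = 2104
odds, prophylaxis patients = 29/524 = 0.0553
odds, no-prophylaxis patients = 238/2104 = 0.1131
OR = 0.0553 / 0.1131 = 0.49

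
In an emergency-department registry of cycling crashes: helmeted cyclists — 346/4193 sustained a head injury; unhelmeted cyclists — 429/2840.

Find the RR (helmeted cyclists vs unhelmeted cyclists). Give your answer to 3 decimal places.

risk, helmeted cyclists = 346/4193 = 0.0825
risk, unhelmeted cyclists = 429/2840 = 0.1511
RR = 0.0825 / 0.1511 = 0.546

0.546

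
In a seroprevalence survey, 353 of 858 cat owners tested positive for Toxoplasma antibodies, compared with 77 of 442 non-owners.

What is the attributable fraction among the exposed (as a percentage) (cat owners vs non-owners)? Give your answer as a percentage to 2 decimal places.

risk, cat owners = 353/858 = 0.4114
risk, non-owners = 77/442 = 0.1742
AR% = (0.4114 − 0.1742) / 0.4114 = 0.5766 → 57.66%

AR% = 57.66%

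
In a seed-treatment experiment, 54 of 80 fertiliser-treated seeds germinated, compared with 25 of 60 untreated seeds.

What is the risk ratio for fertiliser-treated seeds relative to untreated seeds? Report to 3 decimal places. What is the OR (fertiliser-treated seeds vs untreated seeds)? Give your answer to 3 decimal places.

risk, fertiliser-treated seeds = 54/80 = 0.6750
risk, untreated seeds = 25/60 = 0.4167
RR = 0.6750 / 0.4167 = 1.620
odds, fertiliser-treated seeds = 54/26 = 2.0769
odds, untreated seeds = 25/35 = 0.7143
OR = 2.0769 / 0.7143 = 2.908

RR = 1.620; OR = 2.908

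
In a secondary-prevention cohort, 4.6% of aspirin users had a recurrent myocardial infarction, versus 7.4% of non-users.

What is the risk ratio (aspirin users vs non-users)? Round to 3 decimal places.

RR = 0.04600 / 0.07400 = 0.622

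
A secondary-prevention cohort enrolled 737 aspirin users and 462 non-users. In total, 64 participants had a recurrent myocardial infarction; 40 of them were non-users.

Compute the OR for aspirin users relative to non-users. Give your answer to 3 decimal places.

aspirin users with the outcome: 64 − 40 = 24
aspirin users without the outcome: 737 − 24 = 713
non-users without the outcome: 462 − 40 = 422
OR = (24 × 422) / (713 × 40) = 10128/28520 ≈ 0.355

OR ≈ 0.355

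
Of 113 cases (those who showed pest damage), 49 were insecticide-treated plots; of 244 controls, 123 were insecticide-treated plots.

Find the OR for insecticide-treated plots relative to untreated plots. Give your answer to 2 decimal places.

odds, insecticide-treated plots = 49/123 = 0.3984
odds, untreated plots = 64/121 = 0.5289
OR = 0.3984 / 0.5289 = 0.75

OR ≈ 0.75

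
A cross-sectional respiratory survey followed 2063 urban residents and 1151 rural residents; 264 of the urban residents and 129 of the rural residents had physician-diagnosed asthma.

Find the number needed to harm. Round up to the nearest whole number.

63

risk, urban residents = 264/2063 = 0.127969
risk, rural residents = 129/1151 = 0.112076
absolute risk difference = 0.015893
1 / 0.015893 = 62.921 → round up → 63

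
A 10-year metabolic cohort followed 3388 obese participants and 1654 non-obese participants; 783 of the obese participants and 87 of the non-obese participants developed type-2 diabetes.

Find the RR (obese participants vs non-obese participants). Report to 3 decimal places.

4.394

risk, obese participants = 783/3388 = 0.2311
risk, non-obese participants = 87/1654 = 0.0526
RR = 0.2311 / 0.0526 = 4.394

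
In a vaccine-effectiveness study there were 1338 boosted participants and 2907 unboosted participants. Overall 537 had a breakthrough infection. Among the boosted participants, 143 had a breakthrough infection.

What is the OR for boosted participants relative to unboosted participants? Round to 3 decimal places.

boosted participants without the outcome: 1338 − 143 = 1195
unboosted participants with the outcome: 537 − 143 = 394
unboosted participants without the outcome: 2907 − 394 = 2513
OR = (143 × 2513) / (1195 × 394) = 359359/470830 ≈ 0.763

OR = 0.763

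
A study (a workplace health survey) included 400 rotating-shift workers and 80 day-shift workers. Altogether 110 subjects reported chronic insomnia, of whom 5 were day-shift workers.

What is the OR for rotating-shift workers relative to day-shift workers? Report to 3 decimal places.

OR: 5.339

rotating-shift workers with the outcome: 110 − 5 = 105
rotating-shift workers without the outcome: 400 − 105 = 295
day-shift workers without the outcome: 80 − 5 = 75
OR = (105 × 75) / (295 × 5) = 7875/1475 ≈ 5.339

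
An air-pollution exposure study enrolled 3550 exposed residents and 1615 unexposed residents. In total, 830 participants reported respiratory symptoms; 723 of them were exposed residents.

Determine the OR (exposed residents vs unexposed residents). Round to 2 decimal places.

exposed residents without the outcome: 3550 − 723 = 2827
unexposed residents with the outcome: 830 − 723 = 107
unexposed residents without the outcome: 1615 − 107 = 1508
odds, exposed residents = 723/2827 = 0.2557
odds, unexposed residents = 107/1508 = 0.0710
OR = 0.2557 / 0.0710 = 3.60

3.60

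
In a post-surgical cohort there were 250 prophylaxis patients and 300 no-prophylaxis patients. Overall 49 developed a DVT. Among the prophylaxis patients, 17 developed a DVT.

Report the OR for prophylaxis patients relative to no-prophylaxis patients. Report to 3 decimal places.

OR = 0.611

prophylaxis patients without the outcome: 250 − 17 = 233
no-prophylaxis patients with the outcome: 49 − 17 = 32
no-prophylaxis patients without the outcome: 300 − 32 = 268
odds, prophylaxis patients = 17/233 = 0.0730
odds, no-prophylaxis patients = 32/268 = 0.1194
OR = 0.0730 / 0.1194 = 0.611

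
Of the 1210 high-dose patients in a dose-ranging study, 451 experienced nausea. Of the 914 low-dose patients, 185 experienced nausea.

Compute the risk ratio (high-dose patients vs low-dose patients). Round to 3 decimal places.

risk, high-dose patients = 451/1210 = 0.3727
risk, low-dose patients = 185/914 = 0.2024
RR = 0.3727 / 0.2024 = 1.841

1.841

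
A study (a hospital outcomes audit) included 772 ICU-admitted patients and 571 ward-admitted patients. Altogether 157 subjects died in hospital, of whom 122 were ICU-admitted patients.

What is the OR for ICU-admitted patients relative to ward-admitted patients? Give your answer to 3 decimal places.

OR = 2.874

ICU-admitted patients without the outcome: 772 − 122 = 650
ward-admitted patients with the outcome: 157 − 122 = 35
ward-admitted patients without the outcome: 571 − 35 = 536
OR = (122 × 536) / (650 × 35) = 65392/22750 ≈ 2.874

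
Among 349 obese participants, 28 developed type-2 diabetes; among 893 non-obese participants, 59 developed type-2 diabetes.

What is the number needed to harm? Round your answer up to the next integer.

NNH ≈ 71

risk, obese participants = 28/349 = 0.080229
risk, non-obese participants = 59/893 = 0.066069
absolute risk difference = 0.014160
1 / 0.014160 = 70.621 → round up → 71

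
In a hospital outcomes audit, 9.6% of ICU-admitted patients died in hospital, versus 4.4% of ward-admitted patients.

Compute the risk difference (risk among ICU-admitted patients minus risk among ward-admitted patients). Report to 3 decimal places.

risk difference = 0.09600 − 0.04400 = 0.052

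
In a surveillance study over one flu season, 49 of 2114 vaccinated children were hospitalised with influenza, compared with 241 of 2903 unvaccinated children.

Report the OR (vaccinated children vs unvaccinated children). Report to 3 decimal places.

OR = (49 × 2662) / (2065 × 241) = 130438/497665 ≈ 0.262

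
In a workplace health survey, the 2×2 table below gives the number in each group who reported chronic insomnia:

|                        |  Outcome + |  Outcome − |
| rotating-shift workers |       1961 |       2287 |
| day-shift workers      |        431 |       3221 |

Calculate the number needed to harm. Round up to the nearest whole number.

risk, rotating-shift workers = 1961/4248 = 0.461629
risk, day-shift workers = 431/3652 = 0.118018
absolute risk difference = 0.343611
1 / 0.343611 = 2.910 → round up → 3

3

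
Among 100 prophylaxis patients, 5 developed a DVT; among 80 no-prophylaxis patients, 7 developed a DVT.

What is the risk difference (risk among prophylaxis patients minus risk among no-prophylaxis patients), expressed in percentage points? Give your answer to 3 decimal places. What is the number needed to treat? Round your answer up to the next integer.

RD = -3.750; NNT = 27

risk, prophylaxis patients = 5/100 = 0.0500
risk, no-prophylaxis patients = 7/80 = 0.0875
risk difference = 0.0500 − 0.0875 = -0.0375 → -3.750 percentage points
absolute risk difference = 0.037500
1 / 0.037500 = 26.667 → round up → 27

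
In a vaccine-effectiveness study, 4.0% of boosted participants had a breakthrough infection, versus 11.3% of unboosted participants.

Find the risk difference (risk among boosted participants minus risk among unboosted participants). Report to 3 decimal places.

risk difference = 0.04000 − 0.11300 = -0.073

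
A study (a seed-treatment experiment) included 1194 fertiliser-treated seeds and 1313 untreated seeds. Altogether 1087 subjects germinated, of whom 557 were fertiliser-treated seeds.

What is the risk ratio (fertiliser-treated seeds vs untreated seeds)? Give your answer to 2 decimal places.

fertiliser-treated seeds without the outcome: 1194 − 557 = 637
untreated seeds with the outcome: 1087 − 557 = 530
untreated seeds without the outcome: 1313 − 530 = 783
risk, fertiliser-treated seeds = 557/1194 = 0.4665
risk, untreated seeds = 530/1313 = 0.4037
RR = 0.4665 / 0.4037 = 1.16

1.16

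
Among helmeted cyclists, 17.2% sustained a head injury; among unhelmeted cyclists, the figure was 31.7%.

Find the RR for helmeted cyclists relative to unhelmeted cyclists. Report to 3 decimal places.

RR = 0.1720 / 0.3170 = 0.543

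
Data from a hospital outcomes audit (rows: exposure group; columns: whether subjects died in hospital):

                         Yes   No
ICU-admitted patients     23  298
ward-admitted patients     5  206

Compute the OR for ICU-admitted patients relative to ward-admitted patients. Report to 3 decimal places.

OR = (23 × 206) / (298 × 5) = 4738/1490 ≈ 3.180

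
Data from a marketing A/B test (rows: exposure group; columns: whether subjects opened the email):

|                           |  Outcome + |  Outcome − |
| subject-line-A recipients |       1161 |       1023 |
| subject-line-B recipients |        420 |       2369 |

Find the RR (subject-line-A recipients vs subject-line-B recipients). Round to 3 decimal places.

risk, subject-line-A recipients = 1161/2184 = 0.5316
risk, subject-line-B recipients = 420/2789 = 0.1506
RR = 0.5316 / 0.1506 = 3.530

3.530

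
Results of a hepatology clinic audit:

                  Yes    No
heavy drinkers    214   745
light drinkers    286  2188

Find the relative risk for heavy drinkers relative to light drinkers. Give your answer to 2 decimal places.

RR ≈ 1.93

risk, heavy drinkers = 214/959 = 0.2231
risk, light drinkers = 286/2474 = 0.1156
RR = 0.2231 / 0.1156 = 1.93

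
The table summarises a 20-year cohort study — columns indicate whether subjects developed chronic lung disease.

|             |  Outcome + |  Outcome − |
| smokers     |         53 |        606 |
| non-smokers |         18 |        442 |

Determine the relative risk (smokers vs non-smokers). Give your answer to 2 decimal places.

risk, smokers = 53/659 = 0.08042
risk, non-smokers = 18/460 = 0.03913
RR = 0.08042 / 0.03913 = 2.06

RR ≈ 2.06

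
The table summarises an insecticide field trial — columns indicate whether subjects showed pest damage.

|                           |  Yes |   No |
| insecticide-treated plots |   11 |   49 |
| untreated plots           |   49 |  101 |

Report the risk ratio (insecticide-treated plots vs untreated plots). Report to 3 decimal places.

risk, insecticide-treated plots = 11/60 = 0.1833
risk, untreated plots = 49/150 = 0.3267
RR = 0.1833 / 0.3267 = 0.561

RR: 0.561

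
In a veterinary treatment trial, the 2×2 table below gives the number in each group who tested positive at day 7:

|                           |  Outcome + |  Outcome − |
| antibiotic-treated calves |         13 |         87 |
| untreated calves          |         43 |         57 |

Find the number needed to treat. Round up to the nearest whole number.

NNT = 4

risk, antibiotic-treated calves = 13/100 = 0.130000
risk, untreated calves = 43/100 = 0.430000
absolute risk difference = 0.300000
1 / 0.300000 = 3.333 → round up → 4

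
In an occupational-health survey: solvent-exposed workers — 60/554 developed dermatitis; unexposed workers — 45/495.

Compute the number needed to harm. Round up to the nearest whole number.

risk, solvent-exposed workers = 60/554 = 0.108303
risk, unexposed workers = 45/495 = 0.090909
absolute risk difference = 0.017394
1 / 0.017394 = 57.491 → round up → 58

58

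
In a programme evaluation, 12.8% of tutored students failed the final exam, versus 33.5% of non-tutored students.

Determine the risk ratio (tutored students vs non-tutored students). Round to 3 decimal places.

RR = 0.1280 / 0.3350 = 0.382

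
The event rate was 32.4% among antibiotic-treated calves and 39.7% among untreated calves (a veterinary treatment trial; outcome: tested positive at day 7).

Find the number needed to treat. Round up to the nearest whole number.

absolute risk difference = 0.073000
1 / 0.073000 = 13.699 → round up → 14

NNT = 14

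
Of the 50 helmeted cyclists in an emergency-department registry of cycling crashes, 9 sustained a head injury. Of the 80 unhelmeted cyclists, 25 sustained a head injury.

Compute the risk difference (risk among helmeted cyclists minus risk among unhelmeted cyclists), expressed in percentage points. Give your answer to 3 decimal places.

RD ≈ -13.250

risk, helmeted cyclists = 9/50 = 0.1800
risk, unhelmeted cyclists = 25/80 = 0.3125
risk difference = 0.1800 − 0.3125 = -0.1325 → -13.250 percentage points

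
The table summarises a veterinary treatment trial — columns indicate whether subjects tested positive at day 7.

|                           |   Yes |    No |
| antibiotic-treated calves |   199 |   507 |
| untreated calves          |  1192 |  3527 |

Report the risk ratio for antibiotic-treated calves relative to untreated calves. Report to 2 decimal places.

risk, antibiotic-treated calves = 199/706 = 0.2819
risk, untreated calves = 1192/4719 = 0.2526
RR = 0.2819 / 0.2526 = 1.12

RR ≈ 1.12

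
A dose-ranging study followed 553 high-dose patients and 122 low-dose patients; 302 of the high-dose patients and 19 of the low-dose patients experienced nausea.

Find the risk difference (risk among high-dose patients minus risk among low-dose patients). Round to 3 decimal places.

0.390

risk, high-dose patients = 302/553 = 0.5461
risk, low-dose patients = 19/122 = 0.1557
risk difference = 0.5461 − 0.1557 = 0.390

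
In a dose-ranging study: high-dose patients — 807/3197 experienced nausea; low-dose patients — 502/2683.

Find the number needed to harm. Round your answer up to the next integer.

16

risk, high-dose patients = 807/3197 = 0.252424
risk, low-dose patients = 502/2683 = 0.187104
absolute risk difference = 0.065320
1 / 0.065320 = 15.309 → round up → 16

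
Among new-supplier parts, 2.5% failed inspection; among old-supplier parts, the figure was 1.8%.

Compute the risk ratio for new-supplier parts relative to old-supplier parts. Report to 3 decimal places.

RR = 0.02500 / 0.01800 = 1.389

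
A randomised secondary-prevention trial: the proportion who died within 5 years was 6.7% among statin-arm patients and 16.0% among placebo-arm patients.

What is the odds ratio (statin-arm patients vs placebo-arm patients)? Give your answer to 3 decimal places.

odds, statin-arm patients = 0.0670/0.9330 = 0.0718
odds, placebo-arm patients = 0.1600/0.8400 = 0.1905
OR = 0.0718 / 0.1905 = 0.377

OR ≈ 0.377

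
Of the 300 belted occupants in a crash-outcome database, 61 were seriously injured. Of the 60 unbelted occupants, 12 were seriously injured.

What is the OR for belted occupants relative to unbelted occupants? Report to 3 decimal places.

OR = (61 × 48) / (239 × 12) = 2928/2868 ≈ 1.021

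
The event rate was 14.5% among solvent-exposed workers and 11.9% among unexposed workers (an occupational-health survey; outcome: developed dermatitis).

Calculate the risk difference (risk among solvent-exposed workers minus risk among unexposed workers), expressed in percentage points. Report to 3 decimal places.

RD = 2.600

risk difference = 0.1450 − 0.1190 = 0.0260 → 2.600 percentage points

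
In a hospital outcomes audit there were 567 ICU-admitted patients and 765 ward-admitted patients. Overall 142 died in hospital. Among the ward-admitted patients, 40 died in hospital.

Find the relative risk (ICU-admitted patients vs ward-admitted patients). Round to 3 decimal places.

3.440

ICU-admitted patients with the outcome: 142 − 40 = 102
ICU-admitted patients without the outcome: 567 − 102 = 465
ward-admitted patients without the outcome: 765 − 40 = 725
risk, ICU-admitted patients = 102/567 = 0.1799
risk, ward-admitted patients = 40/765 = 0.0523
RR = 0.1799 / 0.0523 = 3.440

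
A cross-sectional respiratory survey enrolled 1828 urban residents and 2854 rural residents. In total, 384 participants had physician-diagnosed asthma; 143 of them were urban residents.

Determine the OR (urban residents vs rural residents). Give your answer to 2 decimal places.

urban residents without the outcome: 1828 − 143 = 1685
rural residents with the outcome: 384 − 143 = 241
rural residents without the outcome: 2854 − 241 = 2613
OR = (143 × 2613) / (1685 × 241) = 373659/406085 ≈ 0.92

OR: 0.92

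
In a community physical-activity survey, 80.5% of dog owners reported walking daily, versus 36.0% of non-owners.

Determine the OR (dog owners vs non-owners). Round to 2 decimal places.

odds, dog owners = 0.8050/0.1950 = 4.1282
odds, non-owners = 0.3600/0.6400 = 0.5625
OR = 4.1282 / 0.5625 = 7.34

OR ≈ 7.34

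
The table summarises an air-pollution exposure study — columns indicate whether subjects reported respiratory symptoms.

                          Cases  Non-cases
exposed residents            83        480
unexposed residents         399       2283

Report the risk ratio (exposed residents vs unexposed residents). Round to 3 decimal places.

RR: 0.991

risk, exposed residents = 83/563 = 0.1474
risk, unexposed residents = 399/2682 = 0.1488
RR = 0.1474 / 0.1488 = 0.991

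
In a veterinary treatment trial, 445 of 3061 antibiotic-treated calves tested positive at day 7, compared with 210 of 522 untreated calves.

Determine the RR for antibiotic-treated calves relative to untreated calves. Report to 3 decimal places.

risk, antibiotic-treated calves = 445/3061 = 0.1454
risk, untreated calves = 210/522 = 0.4023
RR = 0.1454 / 0.4023 = 0.361

RR = 0.361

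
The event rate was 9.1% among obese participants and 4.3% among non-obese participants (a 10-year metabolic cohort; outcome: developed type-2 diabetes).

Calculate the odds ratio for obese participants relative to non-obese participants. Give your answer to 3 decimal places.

odds, obese participants = 0.09100/0.90900 = 0.10011
odds, non-obese participants = 0.04300/0.95700 = 0.04493
OR = 0.10011 / 0.04493 = 2.228

OR ≈ 2.228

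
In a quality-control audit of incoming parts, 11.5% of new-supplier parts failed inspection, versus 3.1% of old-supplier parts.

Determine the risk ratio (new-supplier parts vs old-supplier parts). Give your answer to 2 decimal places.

RR = 0.11500 / 0.03100 = 3.71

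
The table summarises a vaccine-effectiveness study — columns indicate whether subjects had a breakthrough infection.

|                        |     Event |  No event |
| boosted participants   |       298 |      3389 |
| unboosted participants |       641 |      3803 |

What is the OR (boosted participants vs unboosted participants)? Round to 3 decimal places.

OR = (298 × 3803) / (3389 × 641) = 1133294/2172349 ≈ 0.522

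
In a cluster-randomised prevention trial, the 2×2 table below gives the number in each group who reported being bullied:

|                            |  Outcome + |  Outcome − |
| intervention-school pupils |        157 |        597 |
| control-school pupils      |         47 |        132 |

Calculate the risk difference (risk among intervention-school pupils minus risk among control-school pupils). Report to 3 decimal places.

-0.054

risk, intervention-school pupils = 157/754 = 0.2082
risk, control-school pupils = 47/179 = 0.2626
risk difference = 0.2082 − 0.2626 = -0.054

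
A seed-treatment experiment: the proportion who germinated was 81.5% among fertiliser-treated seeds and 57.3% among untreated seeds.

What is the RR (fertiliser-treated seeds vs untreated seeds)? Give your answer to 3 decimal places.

RR = 0.8150 / 0.5730 = 1.422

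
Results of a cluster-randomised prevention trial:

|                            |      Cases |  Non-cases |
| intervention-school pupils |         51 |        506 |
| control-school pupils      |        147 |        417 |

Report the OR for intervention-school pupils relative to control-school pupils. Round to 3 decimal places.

OR = (51 × 417) / (506 × 147) = 21267/74382 ≈ 0.286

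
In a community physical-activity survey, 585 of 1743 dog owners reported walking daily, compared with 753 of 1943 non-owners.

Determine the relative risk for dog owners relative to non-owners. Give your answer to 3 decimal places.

risk, dog owners = 585/1743 = 0.3356
risk, non-owners = 753/1943 = 0.3875
RR = 0.3356 / 0.3875 = 0.866

0.866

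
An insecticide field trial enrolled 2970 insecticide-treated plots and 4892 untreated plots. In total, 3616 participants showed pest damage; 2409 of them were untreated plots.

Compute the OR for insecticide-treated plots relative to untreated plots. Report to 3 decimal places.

0.706

insecticide-treated plots with the outcome: 3616 − 2409 = 1207
insecticide-treated plots without the outcome: 2970 − 1207 = 1763
untreated plots without the outcome: 4892 − 2409 = 2483
odds, insecticide-treated plots = 1207/1763 = 0.6846
odds, untreated plots = 2409/2483 = 0.9702
OR = 0.6846 / 0.9702 = 0.706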